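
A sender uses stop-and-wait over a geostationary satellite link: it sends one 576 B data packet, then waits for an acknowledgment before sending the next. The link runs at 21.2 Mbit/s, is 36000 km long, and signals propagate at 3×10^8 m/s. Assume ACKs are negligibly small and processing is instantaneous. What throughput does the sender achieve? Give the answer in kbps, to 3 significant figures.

t_tx = L/R = 4608/21200000 = 0.000217358 s.
t_prop = 36000000/300000000 = 0.12 s; RTT = 0.24 s.
Cycle = t_tx + RTT = 0.240217 s.
Throughput = L / cycle = 4608 / 0.240217 = 19.2 kbps.

19.2 kbps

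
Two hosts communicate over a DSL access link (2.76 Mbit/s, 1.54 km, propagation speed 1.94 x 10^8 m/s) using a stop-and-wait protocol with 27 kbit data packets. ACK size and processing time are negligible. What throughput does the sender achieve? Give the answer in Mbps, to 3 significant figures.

2.76 Mbps

t_tx = L/R = 27000/2760000 = 0.00978261 s.
t_prop = 1540/194000000 = 7.93814e-06 s; RTT = 1.58763e-05 s.
Cycle = t_tx + RTT = 0.00979848 s.
Throughput = L / cycle = 27000 / 0.00979848 = 2.76 Mbps.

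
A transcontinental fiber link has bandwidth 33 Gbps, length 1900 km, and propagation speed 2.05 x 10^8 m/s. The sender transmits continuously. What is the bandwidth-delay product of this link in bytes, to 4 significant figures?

Propagation delay = 1900000 / 2.05e+08 = 0.00926829 s.
BDP = R × t_prop = 33000000000 × 0.00926829 = 305854000 bits.
In bytes: 305854000/8 = 38230000 bytes.

38230000 bytes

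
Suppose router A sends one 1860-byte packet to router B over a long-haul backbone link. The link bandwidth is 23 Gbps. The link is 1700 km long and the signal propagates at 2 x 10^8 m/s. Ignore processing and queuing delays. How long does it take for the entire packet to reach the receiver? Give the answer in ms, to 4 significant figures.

L = 1860 × 8 = 14880 bits.
Transmission delay = L/R = 14880 / 23000000000 = 0.000646957 ms.
Propagation delay = d/s = 1700000 m / 200000000 m/s = 8.5 ms.
Total = 8.501 ms.

8.501 ms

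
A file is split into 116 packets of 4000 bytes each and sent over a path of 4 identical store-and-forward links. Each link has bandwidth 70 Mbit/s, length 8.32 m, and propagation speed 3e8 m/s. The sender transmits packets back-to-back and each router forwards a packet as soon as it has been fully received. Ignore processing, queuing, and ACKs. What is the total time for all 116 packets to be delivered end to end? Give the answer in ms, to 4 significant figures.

Per-hop transmission t_tx = L/R = 32000/70000000 = 0.457143 ms.
Per-hop propagation t_prop = 8.32/300000000 = 2.77333e-05 ms.
Pipeline fill: first packet needs 4·t_tx to clear all hops; remaining 115 packets each add one t_tx.
Total = (4+116-1)·t_tx + 4·t_prop = 119·0.457143 + 4·2.77333e-05 = 54.40 ms.

54.40 ms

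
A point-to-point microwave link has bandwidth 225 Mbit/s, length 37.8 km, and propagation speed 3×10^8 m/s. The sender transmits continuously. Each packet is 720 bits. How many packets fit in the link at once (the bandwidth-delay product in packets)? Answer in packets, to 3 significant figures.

39.4 packets

Propagation delay = 37800 / 300000000 = 0.000126 s.
BDP = R × t_prop = 225000000 × 0.000126 = 28350 bits.
In packets of 720 bits: 39.4 packets.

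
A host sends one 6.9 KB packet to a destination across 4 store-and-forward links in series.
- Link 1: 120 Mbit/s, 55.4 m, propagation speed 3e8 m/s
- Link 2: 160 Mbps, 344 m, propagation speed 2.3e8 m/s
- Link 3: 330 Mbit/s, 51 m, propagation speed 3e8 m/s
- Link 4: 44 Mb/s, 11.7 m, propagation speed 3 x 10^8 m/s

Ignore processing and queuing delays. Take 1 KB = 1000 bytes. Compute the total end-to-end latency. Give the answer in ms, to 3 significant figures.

2.23 ms

L = 55200 bits.
Transmission delays (L/R per hop): 0.46, 0.345, 0.167273, 1.25455 ms; sum = 2.22682 ms.
Propagation delays (d/s per hop): 0.000184667, 0.00149565, 0.00017, 3.9e-05 ms; sum = 0.00188932 ms.
End-to-end = 2.23 ms.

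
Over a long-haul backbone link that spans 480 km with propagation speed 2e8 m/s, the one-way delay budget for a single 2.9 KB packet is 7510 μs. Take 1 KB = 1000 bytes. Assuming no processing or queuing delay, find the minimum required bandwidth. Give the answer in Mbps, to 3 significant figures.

L = 23200 bits.
Propagation delay = 480000 / 200000000 = 2400 μs.
Transmission budget = 7510 − 2400 = 5110 μs.
R ≥ L / t_tx = 23200 bits / 0.00511 s = 4.54 Mbps.

4.54 Mbps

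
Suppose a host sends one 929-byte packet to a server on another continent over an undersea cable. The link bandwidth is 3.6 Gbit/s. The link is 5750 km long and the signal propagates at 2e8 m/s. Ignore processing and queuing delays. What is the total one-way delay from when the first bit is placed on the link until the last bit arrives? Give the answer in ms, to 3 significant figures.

28.8 ms

L = 929 × 8 = 7432 bits.
Transmission delay = L/R = 7432 / 3600000000 = 0.00206444 ms.
Propagation delay = d/s = 5750000 m / 200000000 m/s = 28.75 ms.
Total = 28.8 ms.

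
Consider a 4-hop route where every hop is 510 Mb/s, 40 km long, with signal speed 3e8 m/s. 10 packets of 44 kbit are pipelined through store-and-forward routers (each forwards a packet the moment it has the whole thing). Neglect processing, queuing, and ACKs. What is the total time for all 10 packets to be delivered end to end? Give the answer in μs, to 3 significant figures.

Per-hop transmission t_tx = L/R = 44000/510000000 = 86.2745 μs.
Per-hop propagation t_prop = 40000/300000000 = 133.333 μs.
Pipeline fill: first packet needs 4·t_tx to clear all hops; remaining 9 packets each add one t_tx.
Total = (4+10-1)·t_tx + 4·t_prop = 13·86.2745 + 4·133.333 = 1650 μs.

1650 μs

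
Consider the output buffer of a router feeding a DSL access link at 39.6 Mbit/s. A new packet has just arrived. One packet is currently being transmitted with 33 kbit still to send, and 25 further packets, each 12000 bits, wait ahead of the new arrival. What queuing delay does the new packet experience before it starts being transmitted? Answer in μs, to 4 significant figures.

8409 μs

Each queued packet: L/R = 12000/39600000 = 303.03 μs.
25 queued → 7575.76 μs.
Plus remaining 33000 bits of current packet: 833.333 μs.
Queuing delay = 8409 μs.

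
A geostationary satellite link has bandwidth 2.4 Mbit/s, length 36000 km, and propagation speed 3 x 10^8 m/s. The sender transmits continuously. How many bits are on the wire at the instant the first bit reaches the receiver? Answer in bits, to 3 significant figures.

288000 bits

Propagation delay = 36000000 / 300000000 = 0.12 s.
BDP = R × t_prop = 2400000 × 0.12 = 288000 bits.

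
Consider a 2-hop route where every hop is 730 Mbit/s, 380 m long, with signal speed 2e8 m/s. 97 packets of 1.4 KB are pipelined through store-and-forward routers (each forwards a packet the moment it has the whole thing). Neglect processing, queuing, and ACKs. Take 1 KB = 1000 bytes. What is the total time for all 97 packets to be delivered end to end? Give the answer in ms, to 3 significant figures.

Per-hop transmission t_tx = L/R = 11200/730000000 = 0.0153425 ms.
Per-hop propagation t_prop = 380/200000000 = 0.0019 ms.
Pipeline fill: first packet needs 2·t_tx to clear all hops; remaining 96 packets each add one t_tx.
Total = (2+97-1)·t_tx + 2·t_prop = 98·0.0153425 + 2·0.0019 = 1.51 ms.

1.51 ms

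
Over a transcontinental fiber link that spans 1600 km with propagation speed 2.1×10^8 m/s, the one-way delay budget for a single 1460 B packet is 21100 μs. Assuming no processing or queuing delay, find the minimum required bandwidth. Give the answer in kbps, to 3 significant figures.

866 kbps

L = 11680 bits.
Propagation delay = 1600000 / 210000000 = 7619.05 μs.
Transmission budget = 21100 − 7619.05 = 13481 μs.
R ≥ L / t_tx = 11680 bits / 0.013481 s = 866 kbps.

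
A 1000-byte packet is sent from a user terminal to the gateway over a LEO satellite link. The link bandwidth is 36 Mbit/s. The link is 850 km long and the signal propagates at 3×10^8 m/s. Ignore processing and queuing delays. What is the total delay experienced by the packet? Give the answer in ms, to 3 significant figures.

3.06 ms

L = 1000 × 8 = 8000 bits.
Transmission delay = L/R = 8000 / 36000000 = 0.222222 ms.
Propagation delay = d/s = 850000 m / 300000000 m/s = 2.83333 ms.
Total = 3.06 ms.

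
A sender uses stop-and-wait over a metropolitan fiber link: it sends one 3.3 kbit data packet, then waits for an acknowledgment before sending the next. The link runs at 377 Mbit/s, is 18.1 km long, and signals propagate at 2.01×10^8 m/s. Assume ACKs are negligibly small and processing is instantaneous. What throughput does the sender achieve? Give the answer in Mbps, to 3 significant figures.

17.5 Mbps

t_tx = L/R = 3300/377000000 = 8.75332e-06 s.
t_prop = 18100/2.01e+08 = 9.00498e-05 s; RTT = 0.0001801 s.
Cycle = t_tx + RTT = 0.000188853 s.
Throughput = L / cycle = 3300 / 0.000188853 = 17.5 Mbps.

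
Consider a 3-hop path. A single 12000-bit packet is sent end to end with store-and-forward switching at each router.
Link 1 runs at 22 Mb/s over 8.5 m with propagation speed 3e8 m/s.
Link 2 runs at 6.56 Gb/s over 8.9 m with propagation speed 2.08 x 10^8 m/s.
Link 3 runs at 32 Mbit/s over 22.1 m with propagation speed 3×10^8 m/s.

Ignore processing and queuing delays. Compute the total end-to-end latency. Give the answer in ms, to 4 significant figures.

Transmission delays (L/R per hop): 0.545455, 0.00182927, 0.375 ms; sum = 0.922284 ms.
Propagation delays (d/s per hop): 2.83333e-05, 4.27885e-05, 7.36667e-05 ms; sum = 0.000144788 ms.
End-to-end = 0.9224 ms.

0.9224 ms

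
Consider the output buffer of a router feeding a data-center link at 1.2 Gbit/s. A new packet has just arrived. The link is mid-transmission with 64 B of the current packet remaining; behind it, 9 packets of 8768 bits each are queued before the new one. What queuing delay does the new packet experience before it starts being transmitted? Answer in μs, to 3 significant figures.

Each queued packet: L/R = 8768/1200000000 = 7.30667 μs.
9 queued → 65.76 μs.
Plus remaining 512 bits of current packet: 0.426667 μs.
Queuing delay = 66.2 μs.

66.2 μs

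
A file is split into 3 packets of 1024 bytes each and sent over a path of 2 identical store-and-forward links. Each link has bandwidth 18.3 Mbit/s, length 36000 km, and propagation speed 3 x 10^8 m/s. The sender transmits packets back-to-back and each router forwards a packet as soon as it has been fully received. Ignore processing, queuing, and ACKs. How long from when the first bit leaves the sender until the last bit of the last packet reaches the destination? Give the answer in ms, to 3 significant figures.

242 ms

Per-hop transmission t_tx = L/R = 8192/18300000 = 0.44765 ms.
Per-hop propagation t_prop = 36000000/300000000 = 120 ms.
Pipeline fill: first packet needs 2·t_tx to clear all hops; remaining 2 packets each add one t_tx.
Total = (2+3-1)·t_tx + 2·t_prop = 4·0.44765 + 2·120 = 242 ms.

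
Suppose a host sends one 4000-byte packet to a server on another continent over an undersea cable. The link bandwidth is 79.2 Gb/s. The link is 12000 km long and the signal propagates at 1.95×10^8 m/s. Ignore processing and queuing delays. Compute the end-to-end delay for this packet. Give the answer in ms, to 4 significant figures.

L = 4000 × 8 = 32000 bits.
Transmission delay = L/R = 32000 / 79200000000 = 0.00040404 ms.
Propagation delay = d/s = 12000000 m / 195000000 m/s = 61.5385 ms.
Total = 61.54 ms.

61.54 ms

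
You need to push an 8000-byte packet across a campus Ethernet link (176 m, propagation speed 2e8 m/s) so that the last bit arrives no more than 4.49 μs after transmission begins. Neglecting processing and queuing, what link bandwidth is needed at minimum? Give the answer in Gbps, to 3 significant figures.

17.7 Gbps

L = 64000 bits.
Propagation delay = 176 / 200000000 = 0.88 μs.
Transmission budget = 4.49 − 0.88 = 3.61 μs.
R ≥ L / t_tx = 64000 bits / 3.61e-06 s = 17.7 Gbps.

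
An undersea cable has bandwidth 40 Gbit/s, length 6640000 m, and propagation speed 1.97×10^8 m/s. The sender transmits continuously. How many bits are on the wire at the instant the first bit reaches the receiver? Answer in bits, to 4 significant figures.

Propagation delay = 6640000 / 197000000 = 0.0337056 s.
BDP = R × t_prop = 40000000000 × 0.0337056 = 1348220000 bits.

1348000000 bits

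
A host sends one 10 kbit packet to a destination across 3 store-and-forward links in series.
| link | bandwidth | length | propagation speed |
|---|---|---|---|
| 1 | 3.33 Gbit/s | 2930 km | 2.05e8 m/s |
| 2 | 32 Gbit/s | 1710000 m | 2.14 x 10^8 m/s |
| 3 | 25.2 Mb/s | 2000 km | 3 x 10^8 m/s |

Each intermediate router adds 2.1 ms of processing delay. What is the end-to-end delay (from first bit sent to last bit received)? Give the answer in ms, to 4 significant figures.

33.55 ms

L = 10000 bits.
Transmission delays (L/R per hop): 0.003003, 0.0003125, 0.396825 ms; sum = 0.400141 ms.
Propagation delays (d/s per hop): 14.2927, 7.99065, 6.66667 ms; sum = 28.95 ms.
Processing at 2 router(s): 2 × 2.1 ms = 4.2 ms.
End-to-end = 33.55 ms.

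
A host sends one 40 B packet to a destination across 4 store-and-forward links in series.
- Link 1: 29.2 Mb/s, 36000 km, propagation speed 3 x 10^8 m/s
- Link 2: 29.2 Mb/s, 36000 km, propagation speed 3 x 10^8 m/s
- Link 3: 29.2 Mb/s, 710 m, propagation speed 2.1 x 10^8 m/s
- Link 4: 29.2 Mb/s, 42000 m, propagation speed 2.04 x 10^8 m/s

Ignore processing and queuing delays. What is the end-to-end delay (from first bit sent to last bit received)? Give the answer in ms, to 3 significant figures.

L = 40 × 8 = 320 bits.
Transmission delay per hop = L/R = 320/29200000 = 0.0109589 ms; 4 hops → 0.0438356 ms.
Propagation delays (d/s per hop): 120, 120, 0.00338095, 0.205882 ms; sum = 240.209 ms.
End-to-end = 240 ms.

240 ms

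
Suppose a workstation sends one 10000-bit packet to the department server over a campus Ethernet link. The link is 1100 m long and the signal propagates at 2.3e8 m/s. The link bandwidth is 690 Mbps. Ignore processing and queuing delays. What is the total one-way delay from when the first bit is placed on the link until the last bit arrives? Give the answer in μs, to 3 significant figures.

Transmission delay = L/R = 10000 / 690000000 = 14.4928 μs.
Propagation delay = d/s = 1100 m / 2.3e+08 m/s = 4.78261 μs.
Total = 19.3 μs.

19.3 μs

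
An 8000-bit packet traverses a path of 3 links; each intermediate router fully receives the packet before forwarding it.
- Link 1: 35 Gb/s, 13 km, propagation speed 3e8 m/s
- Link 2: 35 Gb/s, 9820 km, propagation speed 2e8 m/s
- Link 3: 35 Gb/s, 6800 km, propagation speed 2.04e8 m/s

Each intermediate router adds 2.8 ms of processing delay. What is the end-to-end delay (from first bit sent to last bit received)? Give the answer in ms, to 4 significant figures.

88.08 ms

Transmission delay per hop = L/R = 8000/35000000000 = 0.000228571 ms; 3 hops → 0.000685714 ms.
Propagation delays (d/s per hop): 0.0433333, 49.1, 33.3333 ms; sum = 82.4767 ms.
Processing at 2 router(s): 2 × 2.8 ms = 5.6 ms.
End-to-end = 88.08 ms.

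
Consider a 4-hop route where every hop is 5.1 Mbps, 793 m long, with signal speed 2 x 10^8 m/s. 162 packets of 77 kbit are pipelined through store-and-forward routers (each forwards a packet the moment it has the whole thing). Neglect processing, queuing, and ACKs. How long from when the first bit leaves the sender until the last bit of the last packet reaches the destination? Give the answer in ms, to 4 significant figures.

Per-hop transmission t_tx = L/R = 77000/5100000 = 15.098 ms.
Per-hop propagation t_prop = 793/200000000 = 0.003965 ms.
Pipeline fill: first packet needs 4·t_tx to clear all hops; remaining 161 packets each add one t_tx.
Total = (4+162-1)·t_tx + 4·t_prop = 165·15.098 + 4·0.003965 = 2491 ms.

2491 ms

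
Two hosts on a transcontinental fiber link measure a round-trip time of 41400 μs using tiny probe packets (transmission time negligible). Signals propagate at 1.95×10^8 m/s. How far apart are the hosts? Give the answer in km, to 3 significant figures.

One-way propagation = RTT/2 = 20700 μs.
d = s × t = 195000000 × 0.0207 = 4040 km.

4040 km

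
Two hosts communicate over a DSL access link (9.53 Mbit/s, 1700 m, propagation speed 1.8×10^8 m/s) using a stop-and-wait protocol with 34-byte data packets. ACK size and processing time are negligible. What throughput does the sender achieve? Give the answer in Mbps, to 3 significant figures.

5.73 Mbps

t_tx = L/R = 272/9530000 = 2.85414e-05 s.
t_prop = 1700/180000000 = 9.44444e-06 s; RTT = 1.88889e-05 s.
Cycle = t_tx + RTT = 4.74303e-05 s.
Throughput = L / cycle = 272 / 4.74303e-05 = 5.73 Mbps.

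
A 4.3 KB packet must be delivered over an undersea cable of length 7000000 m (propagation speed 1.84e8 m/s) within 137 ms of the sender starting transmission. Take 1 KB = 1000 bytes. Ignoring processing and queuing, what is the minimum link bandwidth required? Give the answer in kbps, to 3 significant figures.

348 kbps

L = 34400 bits.
Propagation delay = 7000000 / 184000000 = 38.0435 ms.
Transmission budget = 137 − 38.0435 = 98.9565 ms.
R ≥ L / t_tx = 34400 bits / 0.0989565 s = 348 kbps.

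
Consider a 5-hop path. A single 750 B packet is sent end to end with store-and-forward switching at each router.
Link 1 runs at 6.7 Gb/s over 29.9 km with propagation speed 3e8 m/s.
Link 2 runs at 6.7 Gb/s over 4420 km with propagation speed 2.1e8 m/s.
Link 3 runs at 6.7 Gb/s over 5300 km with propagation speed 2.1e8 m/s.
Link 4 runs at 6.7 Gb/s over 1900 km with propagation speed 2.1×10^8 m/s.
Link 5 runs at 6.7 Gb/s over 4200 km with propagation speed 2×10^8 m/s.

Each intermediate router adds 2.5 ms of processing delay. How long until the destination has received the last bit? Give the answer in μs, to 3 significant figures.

L = 750 × 8 = 6000 bits.
Transmission delay per hop = L/R = 6000/6700000000 = 0.895522 μs; 5 hops → 4.47761 μs.
Propagation delays (d/s per hop): 99.6667, 21047.6, 25238.1, 9047.62, 21000 μs; sum = 76433 μs.
Processing at 4 router(s): 4 × 2.5 ms = 10000 μs.
End-to-end = 86400 μs.

86400 μs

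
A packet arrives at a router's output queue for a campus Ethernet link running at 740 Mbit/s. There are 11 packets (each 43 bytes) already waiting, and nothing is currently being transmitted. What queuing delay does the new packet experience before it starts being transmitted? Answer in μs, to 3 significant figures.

Each queued packet: L/R = 344/740000000 = 0.464865 μs.
11 queued → 5.11351 μs.
Queuing delay = 5.11 μs.

5.11 μs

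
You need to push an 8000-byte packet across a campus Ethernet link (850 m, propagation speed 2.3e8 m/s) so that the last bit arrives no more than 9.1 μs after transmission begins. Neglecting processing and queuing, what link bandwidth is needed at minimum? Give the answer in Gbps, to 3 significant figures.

11.8 Gbps

L = 64000 bits.
Propagation delay = 850 / 2.3e+08 = 3.69565 μs.
Transmission budget = 9.1 − 3.69565 = 5.40435 μs.
R ≥ L / t_tx = 64000 bits / 5.40435e-06 s = 11.8 Gbps.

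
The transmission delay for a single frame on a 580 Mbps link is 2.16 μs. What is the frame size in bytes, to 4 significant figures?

L = R × t_tx = 580000000 b/s × 2.16e-06 s = 1252.8 bits.
In bytes: 1252.8 / 8 = 156.6 bytes.

156.6 bytes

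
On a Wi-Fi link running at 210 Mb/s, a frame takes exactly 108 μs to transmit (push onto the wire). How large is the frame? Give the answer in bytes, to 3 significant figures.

L = R × t_tx = 210000000 b/s × 0.000108 s = 22680 bits.
In bytes: 22680 / 8 = 2840 bytes.

2840 bytes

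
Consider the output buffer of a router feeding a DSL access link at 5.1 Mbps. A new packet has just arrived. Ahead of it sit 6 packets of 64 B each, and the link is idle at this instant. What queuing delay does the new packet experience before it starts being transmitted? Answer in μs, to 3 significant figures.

602 μs

Each queued packet: L/R = 512/5100000 = 100.392 μs.
6 queued → 602.353 μs.
Queuing delay = 602 μs.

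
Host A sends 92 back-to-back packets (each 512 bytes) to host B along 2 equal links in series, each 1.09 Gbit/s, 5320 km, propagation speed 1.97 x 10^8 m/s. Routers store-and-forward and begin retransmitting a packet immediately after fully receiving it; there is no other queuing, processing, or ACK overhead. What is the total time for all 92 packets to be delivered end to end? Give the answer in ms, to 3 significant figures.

Per-hop transmission t_tx = L/R = 4096/1090000000 = 0.0037578 ms.
Per-hop propagation t_prop = 5320000/197000000 = 27.0051 ms.
Pipeline fill: first packet needs 2·t_tx to clear all hops; remaining 91 packets each add one t_tx.
Total = (2+92-1)·t_tx + 2·t_prop = 93·0.0037578 + 2·27.0051 = 54.4 ms.

54.4 ms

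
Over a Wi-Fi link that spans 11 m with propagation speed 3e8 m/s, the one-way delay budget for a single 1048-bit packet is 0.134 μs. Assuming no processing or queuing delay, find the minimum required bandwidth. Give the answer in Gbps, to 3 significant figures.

Propagation delay = 11 / 300000000 = 0.0366667 μs.
Transmission budget = 0.134 − 0.0366667 = 0.0973333 μs.
R ≥ L / t_tx = 1048 bits / 9.73333e-08 s = 10.8 Gbps.

10.8 Gbps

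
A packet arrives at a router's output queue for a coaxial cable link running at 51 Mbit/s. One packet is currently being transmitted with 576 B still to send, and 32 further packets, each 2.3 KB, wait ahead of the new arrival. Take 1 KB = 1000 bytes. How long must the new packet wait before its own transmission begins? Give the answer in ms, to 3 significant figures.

Each queued packet: L/R = 18400/51000000 = 0.360784 ms.
32 queued → 11.5451 ms.
Plus remaining 4608 bits of current packet: 0.0903529 ms.
Queuing delay = 11.6 ms.

11.6 ms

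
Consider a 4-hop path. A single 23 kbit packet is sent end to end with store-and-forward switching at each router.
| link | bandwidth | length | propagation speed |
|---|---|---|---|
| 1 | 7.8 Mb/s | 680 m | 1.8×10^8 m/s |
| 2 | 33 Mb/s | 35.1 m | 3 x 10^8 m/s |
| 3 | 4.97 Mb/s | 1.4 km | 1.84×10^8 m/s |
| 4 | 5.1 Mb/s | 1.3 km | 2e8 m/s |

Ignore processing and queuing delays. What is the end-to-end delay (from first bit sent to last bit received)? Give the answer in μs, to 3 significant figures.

12800 μs

L = 23000 bits.
Transmission delays (L/R per hop): 2948.72, 696.97, 4627.77, 4509.8 μs; sum = 12783.3 μs.
Propagation delays (d/s per hop): 3.77778, 0.117, 7.6087, 6.5 μs; sum = 18.0035 μs.
End-to-end = 12800 μs.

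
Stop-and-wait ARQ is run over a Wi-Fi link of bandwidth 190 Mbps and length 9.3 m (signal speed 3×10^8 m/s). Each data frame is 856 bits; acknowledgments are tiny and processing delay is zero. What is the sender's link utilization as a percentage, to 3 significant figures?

98.6 %

t_tx = L/R = 856/190000000 = 4.50526e-06 s.
t_prop = 9.3/300000000 = 3.1e-08 s; RTT = 6.2e-08 s.
Cycle = t_tx + RTT = 4.56726e-06 s.
Utilization = t_tx / cycle = 4.50526e-06/4.56726e-06 = 98.6 %.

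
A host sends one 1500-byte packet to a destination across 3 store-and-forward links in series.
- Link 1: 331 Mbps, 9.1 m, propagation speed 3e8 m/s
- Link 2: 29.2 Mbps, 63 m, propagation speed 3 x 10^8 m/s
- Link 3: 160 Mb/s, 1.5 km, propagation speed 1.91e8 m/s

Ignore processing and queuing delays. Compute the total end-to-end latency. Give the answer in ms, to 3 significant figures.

0.530 ms

L = 1500 × 8 = 12000 bits.
Transmission delays (L/R per hop): 0.0362538, 0.410959, 0.075 ms; sum = 0.522213 ms.
Propagation delays (d/s per hop): 3.03333e-05, 0.00021, 0.0078534 ms; sum = 0.00809374 ms.
End-to-end = 0.530 ms.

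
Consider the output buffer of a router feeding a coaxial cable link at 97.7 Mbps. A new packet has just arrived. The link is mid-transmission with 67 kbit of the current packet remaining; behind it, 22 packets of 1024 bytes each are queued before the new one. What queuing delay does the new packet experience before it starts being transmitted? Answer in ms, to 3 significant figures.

Each queued packet: L/R = 8192/97700000 = 0.0838485 ms.
22 queued → 1.84467 ms.
Plus remaining 67000 bits of current packet: 0.685773 ms.
Queuing delay = 2.53 ms.

2.53 ms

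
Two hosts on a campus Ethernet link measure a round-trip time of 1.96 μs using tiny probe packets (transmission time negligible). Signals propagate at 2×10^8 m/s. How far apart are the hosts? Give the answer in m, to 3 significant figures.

One-way propagation = RTT/2 = 0.98 μs.
d = s × t = 200000000 × 9.8e-07 = 196 m.

196 m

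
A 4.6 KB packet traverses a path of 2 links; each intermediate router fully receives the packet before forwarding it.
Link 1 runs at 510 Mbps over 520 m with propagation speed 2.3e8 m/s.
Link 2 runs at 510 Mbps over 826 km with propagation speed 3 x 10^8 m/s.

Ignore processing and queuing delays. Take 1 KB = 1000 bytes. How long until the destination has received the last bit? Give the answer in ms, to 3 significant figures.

L = 36800 bits.
Transmission delay per hop = L/R = 36800/510000000 = 0.0721569 ms; 2 hops → 0.144314 ms.
Propagation delays (d/s per hop): 0.00226087, 2.75333 ms; sum = 2.75559 ms.
End-to-end = 2.90 ms.

2.90 ms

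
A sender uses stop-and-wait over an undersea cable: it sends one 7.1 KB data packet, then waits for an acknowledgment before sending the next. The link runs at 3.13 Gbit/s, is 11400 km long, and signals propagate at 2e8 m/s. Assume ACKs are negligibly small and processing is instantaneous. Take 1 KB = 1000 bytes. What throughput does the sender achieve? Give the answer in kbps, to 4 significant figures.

t_tx = L/R = 56800/3130000000 = 1.8147e-05 s.
t_prop = 11400000/200000000 = 0.057 s; RTT = 0.114 s.
Cycle = t_tx + RTT = 0.114018 s.
Throughput = L / cycle = 56800 / 0.114018 = 498.2 kbps.

498.2 kbps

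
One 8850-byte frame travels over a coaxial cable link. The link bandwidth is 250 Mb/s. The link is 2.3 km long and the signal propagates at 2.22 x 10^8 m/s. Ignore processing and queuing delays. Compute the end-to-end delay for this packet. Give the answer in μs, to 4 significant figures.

293.6 μs

L = 8850 × 8 = 70800 bits.
Transmission delay = L/R = 70800 / 250000000 = 283.2 μs.
Propagation delay = d/s = 2300 m / 2.22e+08 m/s = 10.3604 μs.
Total = 293.6 μs.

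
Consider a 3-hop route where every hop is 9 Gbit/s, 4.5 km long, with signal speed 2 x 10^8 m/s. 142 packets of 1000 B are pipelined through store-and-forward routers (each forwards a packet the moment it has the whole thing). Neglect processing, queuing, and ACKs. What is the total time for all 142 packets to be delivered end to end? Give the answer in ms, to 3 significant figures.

Per-hop transmission t_tx = L/R = 8000/9000000000 = 0.000888889 ms.
Per-hop propagation t_prop = 4500/200000000 = 0.0225 ms.
Pipeline fill: first packet needs 3·t_tx to clear all hops; remaining 141 packets each add one t_tx.
Total = (3+142-1)·t_tx + 3·t_prop = 144·0.000888889 + 3·0.0225 = 0.196 ms.

0.196 ms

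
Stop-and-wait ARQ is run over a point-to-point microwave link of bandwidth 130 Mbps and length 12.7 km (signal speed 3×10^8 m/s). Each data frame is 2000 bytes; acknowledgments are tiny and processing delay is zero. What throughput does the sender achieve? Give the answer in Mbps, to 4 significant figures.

t_tx = L/R = 16000/130000000 = 0.000123077 s.
t_prop = 12700/300000000 = 4.23333e-05 s; RTT = 8.46667e-05 s.
Cycle = t_tx + RTT = 0.000207744 s.
Throughput = L / cycle = 16000 / 0.000207744 = 77.02 Mbps.

77.02 Mbps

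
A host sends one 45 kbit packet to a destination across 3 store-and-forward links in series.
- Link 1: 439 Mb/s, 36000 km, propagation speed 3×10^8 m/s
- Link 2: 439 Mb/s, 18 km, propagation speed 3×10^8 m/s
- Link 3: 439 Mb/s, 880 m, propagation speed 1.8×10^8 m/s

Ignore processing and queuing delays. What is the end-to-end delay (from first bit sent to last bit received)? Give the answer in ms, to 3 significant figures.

120 ms

L = 45000 bits.
Transmission delay per hop = L/R = 45000/439000000 = 0.102506 ms; 3 hops → 0.307517 ms.
Propagation delays (d/s per hop): 120, 0.06, 0.00488889 ms; sum = 120.065 ms.
End-to-end = 120 ms.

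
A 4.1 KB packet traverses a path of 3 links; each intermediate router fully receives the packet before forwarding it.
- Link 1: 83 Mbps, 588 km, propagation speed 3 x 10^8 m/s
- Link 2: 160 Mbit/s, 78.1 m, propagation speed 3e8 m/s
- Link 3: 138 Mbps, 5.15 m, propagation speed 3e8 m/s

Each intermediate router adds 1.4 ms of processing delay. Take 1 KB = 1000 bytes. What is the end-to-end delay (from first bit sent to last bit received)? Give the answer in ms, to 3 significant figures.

L = 32800 bits.
Transmission delays (L/R per hop): 0.395181, 0.205, 0.237681 ms; sum = 0.837862 ms.
Propagation delays (d/s per hop): 1.96, 0.000260333, 1.71667e-05 ms; sum = 1.96028 ms.
Processing at 2 router(s): 2 × 1.4 ms = 2.8 ms.
End-to-end = 5.60 ms.

5.60 ms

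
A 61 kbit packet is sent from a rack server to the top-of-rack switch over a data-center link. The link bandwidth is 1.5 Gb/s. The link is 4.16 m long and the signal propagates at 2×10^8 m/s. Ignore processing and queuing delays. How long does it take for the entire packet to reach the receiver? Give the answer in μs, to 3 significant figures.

L = 61000 bits.
Transmission delay = L/R = 61000 / 1500000000 = 40.6667 μs.
Propagation delay = d/s = 4.16 m / 200000000 m/s = 0.0208 μs.
Total = 40.7 μs.

40.7 μs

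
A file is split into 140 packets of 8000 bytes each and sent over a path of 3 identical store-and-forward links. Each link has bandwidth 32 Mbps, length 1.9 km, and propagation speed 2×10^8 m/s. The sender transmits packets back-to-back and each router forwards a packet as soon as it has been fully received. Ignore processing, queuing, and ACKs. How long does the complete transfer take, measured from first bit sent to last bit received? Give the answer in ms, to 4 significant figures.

284.0 ms

Per-hop transmission t_tx = L/R = 64000/32000000 = 2 ms.
Per-hop propagation t_prop = 1900/200000000 = 0.0095 ms.
Pipeline fill: first packet needs 3·t_tx to clear all hops; remaining 139 packets each add one t_tx.
Total = (3+140-1)·t_tx + 3·t_prop = 142·2 + 3·0.0095 = 284.0 ms.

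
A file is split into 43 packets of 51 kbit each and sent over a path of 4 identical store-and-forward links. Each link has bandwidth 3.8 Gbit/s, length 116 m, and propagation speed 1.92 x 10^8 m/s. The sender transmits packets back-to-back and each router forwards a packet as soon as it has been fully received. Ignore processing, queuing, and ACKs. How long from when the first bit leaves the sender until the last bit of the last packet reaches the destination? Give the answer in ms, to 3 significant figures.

0.620 ms

Per-hop transmission t_tx = L/R = 51000/3800000000 = 0.0134211 ms.
Per-hop propagation t_prop = 116/192000000 = 0.000604167 ms.
Pipeline fill: first packet needs 4·t_tx to clear all hops; remaining 42 packets each add one t_tx.
Total = (4+43-1)·t_tx + 4·t_prop = 46·0.0134211 + 4·0.000604167 = 0.620 ms.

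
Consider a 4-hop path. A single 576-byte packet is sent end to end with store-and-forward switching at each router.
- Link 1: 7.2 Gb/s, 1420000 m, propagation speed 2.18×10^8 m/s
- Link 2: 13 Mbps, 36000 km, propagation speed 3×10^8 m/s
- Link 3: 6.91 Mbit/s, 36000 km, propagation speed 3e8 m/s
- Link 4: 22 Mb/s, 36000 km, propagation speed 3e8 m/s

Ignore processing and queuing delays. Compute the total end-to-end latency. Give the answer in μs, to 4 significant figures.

367700 μs

L = 576 × 8 = 4608 bits.
Transmission delays (L/R per hop): 0.64, 354.462, 666.86, 209.455 μs; sum = 1231.42 μs.
Propagation delays (d/s per hop): 6513.76, 120000, 120000, 120000 μs; sum = 366514 μs.
End-to-end = 367700 μs.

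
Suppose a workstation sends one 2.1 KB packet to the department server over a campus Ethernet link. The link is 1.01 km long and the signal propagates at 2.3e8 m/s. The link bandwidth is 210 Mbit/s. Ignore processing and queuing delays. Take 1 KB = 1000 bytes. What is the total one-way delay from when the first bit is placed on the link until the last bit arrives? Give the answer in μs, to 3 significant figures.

L = 16800 bits.
Transmission delay = L/R = 16800 / 210000000 = 80 μs.
Propagation delay = d/s = 1010 m / 2.3e+08 m/s = 4.3913 μs.
Total = 84.4 μs.

84.4 μs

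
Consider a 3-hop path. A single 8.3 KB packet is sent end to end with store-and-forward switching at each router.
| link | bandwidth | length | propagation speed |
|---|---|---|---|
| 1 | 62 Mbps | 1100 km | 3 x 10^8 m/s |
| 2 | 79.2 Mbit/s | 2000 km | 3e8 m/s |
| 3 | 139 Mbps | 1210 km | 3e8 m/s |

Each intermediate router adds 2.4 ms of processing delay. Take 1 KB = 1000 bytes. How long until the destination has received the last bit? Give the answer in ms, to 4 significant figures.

21.55 ms

L = 66400 bits.
Transmission delays (L/R per hop): 1.07097, 0.838384, 0.477698 ms; sum = 2.38705 ms.
Propagation delays (d/s per hop): 3.66667, 6.66667, 4.03333 ms; sum = 14.3667 ms.
Processing at 2 router(s): 2 × 2.4 ms = 4.8 ms.
End-to-end = 21.55 ms.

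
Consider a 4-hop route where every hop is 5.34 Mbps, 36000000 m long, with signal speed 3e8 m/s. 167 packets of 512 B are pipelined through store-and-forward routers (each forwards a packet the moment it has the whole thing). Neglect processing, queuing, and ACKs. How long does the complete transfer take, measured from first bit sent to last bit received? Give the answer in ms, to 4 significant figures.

610.4 ms

Per-hop transmission t_tx = L/R = 4096/5340000 = 0.767041 ms.
Per-hop propagation t_prop = 36000000/300000000 = 120 ms.
Pipeline fill: first packet needs 4·t_tx to clear all hops; remaining 166 packets each add one t_tx.
Total = (4+167-1)·t_tx + 4·t_prop = 170·0.767041 + 4·120 = 610.4 ms.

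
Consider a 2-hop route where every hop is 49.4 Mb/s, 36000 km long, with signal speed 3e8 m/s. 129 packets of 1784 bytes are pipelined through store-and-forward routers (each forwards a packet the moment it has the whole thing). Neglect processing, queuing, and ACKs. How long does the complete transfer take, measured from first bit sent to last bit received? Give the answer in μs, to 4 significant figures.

277600 μs

Per-hop transmission t_tx = L/R = 14272/49400000 = 288.907 μs.
Per-hop propagation t_prop = 36000000/300000000 = 120000 μs.
Pipeline fill: first packet needs 2·t_tx to clear all hops; remaining 128 packets each add one t_tx.
Total = (2+129-1)·t_tx + 2·t_prop = 130·288.907 + 2·120000 = 277600 μs.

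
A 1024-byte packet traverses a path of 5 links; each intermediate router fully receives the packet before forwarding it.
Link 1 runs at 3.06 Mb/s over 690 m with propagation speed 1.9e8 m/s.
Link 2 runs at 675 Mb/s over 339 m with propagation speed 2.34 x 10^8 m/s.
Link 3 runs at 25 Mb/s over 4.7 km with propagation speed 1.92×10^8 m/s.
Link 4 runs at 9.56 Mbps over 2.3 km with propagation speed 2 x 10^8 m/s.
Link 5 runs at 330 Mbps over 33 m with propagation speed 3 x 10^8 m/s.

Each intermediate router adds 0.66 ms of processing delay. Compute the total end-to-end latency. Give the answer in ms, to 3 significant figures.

6.58 ms

L = 1024 × 8 = 8192 bits.
Transmission delays (L/R per hop): 2.67712, 0.0121363, 0.32768, 0.856904, 0.0248242 ms; sum = 3.89867 ms.
Propagation delays (d/s per hop): 0.00363158, 0.00144872, 0.0244792, 0.0115, 0.00011 ms; sum = 0.0411695 ms.
Processing at 4 router(s): 4 × 0.66 ms = 2.64 ms.
End-to-end = 6.58 ms.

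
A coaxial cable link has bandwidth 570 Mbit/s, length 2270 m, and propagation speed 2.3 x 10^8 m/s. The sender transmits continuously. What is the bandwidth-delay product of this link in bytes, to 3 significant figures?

703 bytes

Propagation delay = 2270 / 2.3e+08 = 9.86957e-06 s.
BDP = R × t_prop = 570000000 × 9.86957e-06 = 5625.65 bits.
In bytes: 5625.65/8 = 703 bytes.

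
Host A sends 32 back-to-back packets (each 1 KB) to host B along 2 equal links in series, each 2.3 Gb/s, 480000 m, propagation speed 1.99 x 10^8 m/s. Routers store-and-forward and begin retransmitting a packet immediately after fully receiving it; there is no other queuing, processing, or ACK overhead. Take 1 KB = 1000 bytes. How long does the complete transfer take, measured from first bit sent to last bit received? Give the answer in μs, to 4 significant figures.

Per-hop transmission t_tx = L/R = 8000/2300000000 = 3.47826 μs.
Per-hop propagation t_prop = 480000/199000000 = 2412.06 μs.
Pipeline fill: first packet needs 2·t_tx to clear all hops; remaining 31 packets each add one t_tx.
Total = (2+32-1)·t_tx + 2·t_prop = 33·3.47826 + 2·2412.06 = 4939 μs.

4939 μs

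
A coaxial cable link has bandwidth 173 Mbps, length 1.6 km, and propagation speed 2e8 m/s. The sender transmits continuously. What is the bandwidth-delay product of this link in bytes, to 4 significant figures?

173.0 bytes

Propagation delay = 1600 / 200000000 = 8e-06 s.
BDP = R × t_prop = 173000000 × 8e-06 = 1384 bits.
In bytes: 1384/8 = 173.0 bytes.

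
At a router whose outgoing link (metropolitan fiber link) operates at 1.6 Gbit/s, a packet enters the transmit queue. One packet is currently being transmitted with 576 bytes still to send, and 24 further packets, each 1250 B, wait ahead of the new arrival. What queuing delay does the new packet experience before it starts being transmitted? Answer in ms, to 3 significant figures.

Each queued packet: L/R = 10000/1600000000 = 0.00625 ms.
24 queued → 0.15 ms.
Plus remaining 4608 bits of current packet: 0.00288 ms.
Queuing delay = 0.153 ms.

0.153 ms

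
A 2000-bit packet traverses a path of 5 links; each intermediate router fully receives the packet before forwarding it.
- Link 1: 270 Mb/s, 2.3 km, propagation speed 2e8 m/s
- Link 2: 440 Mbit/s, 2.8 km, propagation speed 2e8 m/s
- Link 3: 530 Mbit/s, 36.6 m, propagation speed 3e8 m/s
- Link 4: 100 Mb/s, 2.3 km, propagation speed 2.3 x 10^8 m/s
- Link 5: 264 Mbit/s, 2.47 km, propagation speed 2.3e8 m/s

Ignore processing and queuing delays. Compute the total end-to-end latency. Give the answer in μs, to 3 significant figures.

89.7 μs

Transmission delays (L/R per hop): 7.40741, 4.54545, 3.77358, 20, 7.57576 μs; sum = 43.3022 μs.
Propagation delays (d/s per hop): 11.5, 14, 0.122, 10, 10.7391 μs; sum = 46.3611 μs.
End-to-end = 89.7 μs.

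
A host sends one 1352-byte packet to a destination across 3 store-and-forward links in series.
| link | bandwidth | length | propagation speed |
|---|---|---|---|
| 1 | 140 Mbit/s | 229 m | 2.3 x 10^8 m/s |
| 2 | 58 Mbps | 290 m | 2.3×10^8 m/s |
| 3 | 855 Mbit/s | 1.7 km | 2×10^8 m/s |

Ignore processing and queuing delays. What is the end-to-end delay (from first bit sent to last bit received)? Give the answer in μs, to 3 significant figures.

287 μs

L = 1352 × 8 = 10816 bits.
Transmission delays (L/R per hop): 77.2571, 186.483, 12.6503 μs; sum = 276.39 μs.
Propagation delays (d/s per hop): 0.995652, 1.26087, 8.5 μs; sum = 10.7565 μs.
End-to-end = 287 μs.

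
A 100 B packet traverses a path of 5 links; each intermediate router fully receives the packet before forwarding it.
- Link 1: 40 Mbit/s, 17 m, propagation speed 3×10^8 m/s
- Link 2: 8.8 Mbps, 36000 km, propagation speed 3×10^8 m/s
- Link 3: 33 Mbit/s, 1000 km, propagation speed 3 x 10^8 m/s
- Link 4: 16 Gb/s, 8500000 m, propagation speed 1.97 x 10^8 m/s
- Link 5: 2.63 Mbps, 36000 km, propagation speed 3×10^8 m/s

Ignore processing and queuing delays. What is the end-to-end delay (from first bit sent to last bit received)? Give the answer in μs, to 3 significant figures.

287000 μs

L = 100 × 8 = 800 bits.
Transmission delays (L/R per hop): 20, 90.9091, 24.2424, 0.05, 304.183 μs; sum = 439.384 μs.
Propagation delays (d/s per hop): 0.0566667, 120000, 3333.33, 43147.2, 120000 μs; sum = 286481 μs.
End-to-end = 287000 μs.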